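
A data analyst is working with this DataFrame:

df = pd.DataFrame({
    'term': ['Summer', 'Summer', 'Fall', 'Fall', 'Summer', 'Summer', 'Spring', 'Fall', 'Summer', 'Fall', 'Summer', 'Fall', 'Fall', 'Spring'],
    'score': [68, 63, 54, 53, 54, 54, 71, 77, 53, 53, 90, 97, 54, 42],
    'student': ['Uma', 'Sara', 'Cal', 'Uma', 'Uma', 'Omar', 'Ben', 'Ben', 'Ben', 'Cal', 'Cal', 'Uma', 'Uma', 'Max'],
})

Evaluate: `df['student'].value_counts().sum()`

14

value_counts of student:
student
Uma     5
Cal     3
Ben     3
Sara    1
Omar    1
Max     1
Name: count, dtype: int64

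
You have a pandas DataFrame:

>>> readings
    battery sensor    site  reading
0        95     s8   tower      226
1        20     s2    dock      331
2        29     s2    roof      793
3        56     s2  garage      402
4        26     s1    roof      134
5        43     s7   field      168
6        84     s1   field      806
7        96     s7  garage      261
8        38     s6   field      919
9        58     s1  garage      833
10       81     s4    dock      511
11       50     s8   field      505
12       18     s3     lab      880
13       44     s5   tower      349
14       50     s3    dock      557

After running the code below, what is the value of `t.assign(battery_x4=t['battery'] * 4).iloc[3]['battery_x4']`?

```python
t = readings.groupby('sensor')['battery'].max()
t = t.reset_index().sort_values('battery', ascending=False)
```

324

group by sensor, max of battery:
sensor
s1    84
s2    56
s3    50
s4    81
s5    44
s6    38
s7    96
s8    95
Name: battery, dtype: int64
reset_index():
  sensor  battery
0     s1       84
1     s2       56
2     s3       50
3     s4       81
4     s5       44
5     s6       38
6     s7       96
7     s8       95
sort by battery descending:
  sensor  battery
6     s7       96
7     s8       95
0     s1       84
3     s4       81
1     s2       56
2     s3       50
4     s5       44
5     s6       38
add column battery_x4 = t['battery'] * 4:
  sensor  battery  battery_x4
6     s7       96         384
7     s8       95         380
0     s1       84         336
3     s4       81         324
1     s2       56         224
2     s3       50         200
4     s5       44         176
5     s6       38         152
The value at position 3, column 'battery_x4' is 324.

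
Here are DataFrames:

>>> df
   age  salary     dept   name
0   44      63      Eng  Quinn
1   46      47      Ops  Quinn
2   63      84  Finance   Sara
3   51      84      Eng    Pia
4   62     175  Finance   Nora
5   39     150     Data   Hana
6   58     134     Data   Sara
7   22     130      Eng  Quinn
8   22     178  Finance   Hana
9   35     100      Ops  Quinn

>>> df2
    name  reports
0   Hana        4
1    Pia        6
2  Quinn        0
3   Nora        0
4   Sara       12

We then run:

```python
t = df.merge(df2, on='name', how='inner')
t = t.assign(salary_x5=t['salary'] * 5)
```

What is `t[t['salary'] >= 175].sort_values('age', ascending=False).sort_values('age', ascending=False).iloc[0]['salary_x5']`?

875

merge on 'name' (how='inner') → 10 rows:
   age  salary     dept   name  reports
0   44      63      Eng  Quinn        0
1   46      47      Ops  Quinn        0
2   63      84  Finance   Sara       12
3   51      84      Eng    Pia        6
4   62     175  Finance   Nora        0
5   39     150     Data   Hana        4
6   58     134     Data   Sara       12
7   22     130      Eng  Quinn        0
8   22     178  Finance   Hana        4
9   35     100      Ops  Quinn        0
add column salary_x5 = t['salary'] * 5:
   age  salary     dept   name  reports  salary_x5
0   44      63      Eng  Quinn        0        315
1   46      47      Ops  Quinn        0        235
2   63      84  Finance   Sara       12        420
3   51      84      Eng    Pia        6        420
4   62     175  Finance   Nora        0        875
5   39     150     Data   Hana        4        750
6   58     134     Data   Sara       12        670
7   22     130      Eng  Quinn        0        650
8   22     178  Finance   Hana        4        890
9   35     100      Ops  Quinn        0        500
filter rows where salary >= 175:
   age  salary     dept  name  reports  salary_x5
4   62     175  Finance  Nora        0        875
8   22     178  Finance  Hana        4        890
sort by age descending:
   age  salary     dept  name  reports  salary_x5
4   62     175  Finance  Nora        0        875
8   22     178  Finance  Hana        4        890
sort by age descending:
   age  salary     dept  name  reports  salary_x5
4   62     175  Finance  Nora        0        875
8   22     178  Finance  Hana        4        890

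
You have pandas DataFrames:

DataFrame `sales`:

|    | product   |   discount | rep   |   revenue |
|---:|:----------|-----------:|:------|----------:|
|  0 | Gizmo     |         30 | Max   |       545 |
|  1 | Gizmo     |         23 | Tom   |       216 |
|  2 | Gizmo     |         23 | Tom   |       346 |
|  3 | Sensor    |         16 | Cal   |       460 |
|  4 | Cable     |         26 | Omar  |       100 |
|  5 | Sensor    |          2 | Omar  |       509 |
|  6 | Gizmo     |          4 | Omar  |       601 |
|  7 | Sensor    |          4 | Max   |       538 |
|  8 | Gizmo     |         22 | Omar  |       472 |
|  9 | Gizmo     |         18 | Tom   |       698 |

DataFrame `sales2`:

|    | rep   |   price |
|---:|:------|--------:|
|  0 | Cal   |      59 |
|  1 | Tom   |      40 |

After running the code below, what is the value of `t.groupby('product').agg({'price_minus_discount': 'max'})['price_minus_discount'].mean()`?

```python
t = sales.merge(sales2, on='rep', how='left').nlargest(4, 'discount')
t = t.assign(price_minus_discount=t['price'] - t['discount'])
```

merge on 'rep' (how='left') → 10 rows:
  product  discount   rep  revenue  price
0   Gizmo        30   Max      545    NaN
1   Gizmo        23   Tom      216   40.0
2   Gizmo        23   Tom      346   40.0
3  Sensor        16   Cal      460   59.0
4   Cable        26  Omar      100    NaN
5  Sensor         2  Omar      509    NaN
6   Gizmo         4  Omar      601    NaN
7  Sensor         4   Max      538    NaN
8   Gizmo        22  Omar      472    NaN
9   Gizmo        18   Tom      698   40.0
take 4 rows with largest discount:
  product  discount   rep  revenue  price
0   Gizmo        30   Max      545    NaN
4   Cable        26  Omar      100    NaN
1   Gizmo        23   Tom      216   40.0
2   Gizmo        23   Tom      346   40.0
add column price_minus_discount = t['price'] - t['discount']:
  product  discount   rep  revenue  price  price_minus_discount
0   Gizmo        30   Max      545    NaN                   NaN
4   Cable        26  Omar      100    NaN                   NaN
1   Gizmo        23   Tom      216   40.0                  17.0
2   Gizmo        23   Tom      346   40.0                  17.0
group by product, max of price_minus_discount:
         price_minus_discount
product                      
Cable                     NaN
Gizmo                    17.0

17.0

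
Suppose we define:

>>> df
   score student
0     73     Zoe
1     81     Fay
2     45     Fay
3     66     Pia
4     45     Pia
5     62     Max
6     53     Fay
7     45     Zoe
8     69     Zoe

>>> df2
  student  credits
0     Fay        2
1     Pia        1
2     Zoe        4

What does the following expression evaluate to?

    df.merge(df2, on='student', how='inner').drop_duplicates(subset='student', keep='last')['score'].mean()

merge on 'student' (how='inner') → 8 rows:
   score student  credits
0     73     Zoe        4
1     81     Fay        2
2     45     Fay        2
3     66     Pia        1
4     45     Pia        1
5     53     Fay        2
6     45     Zoe        4
7     69     Zoe        4
drop duplicate student (keep=last):
   score student  credits
4     45     Pia        1
5     53     Fay        2
7     69     Zoe        4
mean of column 'score' → 55.6666666667

55.6666666667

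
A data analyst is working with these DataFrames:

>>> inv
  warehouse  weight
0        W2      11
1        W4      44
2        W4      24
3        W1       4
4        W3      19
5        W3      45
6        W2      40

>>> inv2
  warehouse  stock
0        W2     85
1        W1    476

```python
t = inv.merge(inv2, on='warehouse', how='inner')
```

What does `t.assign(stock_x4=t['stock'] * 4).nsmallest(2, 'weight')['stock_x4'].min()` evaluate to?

merge on 'warehouse' (how='inner') → 3 rows:
  warehouse  weight  stock
0        W2      11     85
1        W1       4    476
2        W2      40     85
add column stock_x4 = t['stock'] * 4:
  warehouse  weight  stock  stock_x4
0        W2      11     85       340
1        W1       4    476      1904
2        W2      40     85       340
take 2 rows with smallest weight:
  warehouse  weight  stock  stock_x4
1        W1       4    476      1904
0        W2      11     85       340
Hence 340.

340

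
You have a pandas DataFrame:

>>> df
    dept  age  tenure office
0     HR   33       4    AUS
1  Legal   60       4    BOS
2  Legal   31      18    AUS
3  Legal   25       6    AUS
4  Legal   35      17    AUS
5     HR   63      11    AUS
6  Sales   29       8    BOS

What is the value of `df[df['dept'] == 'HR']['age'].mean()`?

filter rows where dept == 'HR':
  dept  age  tenure office
0   HR   33       4    AUS
5   HR   63      11    AUS

48.0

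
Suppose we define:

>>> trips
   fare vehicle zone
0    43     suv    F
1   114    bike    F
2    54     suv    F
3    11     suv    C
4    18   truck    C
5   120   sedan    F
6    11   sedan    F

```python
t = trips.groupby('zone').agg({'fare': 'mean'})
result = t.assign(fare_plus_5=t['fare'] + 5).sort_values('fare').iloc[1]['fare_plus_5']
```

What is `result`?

group by zone, mean of fare:
      fare
zone      
C     14.5
F     68.4
add column fare_plus_5 = t['fare'] + 5:
      fare  fare_plus_5
zone                   
C     14.5         19.5
F     68.4         73.4
sort by fare:
      fare  fare_plus_5
zone                   
C     14.5         19.5
F     68.4         73.4
Hence 73.4.

73.4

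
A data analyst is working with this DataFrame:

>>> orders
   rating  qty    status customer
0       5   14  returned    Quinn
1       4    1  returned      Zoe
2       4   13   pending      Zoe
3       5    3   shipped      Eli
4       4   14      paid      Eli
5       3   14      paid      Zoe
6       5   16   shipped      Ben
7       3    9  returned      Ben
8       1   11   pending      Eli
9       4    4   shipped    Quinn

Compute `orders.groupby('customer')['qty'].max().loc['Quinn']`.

14

group by customer, max of qty:
customer
Ben      16
Eli      14
Quinn    14
Zoe      14
Name: qty, dtype: int64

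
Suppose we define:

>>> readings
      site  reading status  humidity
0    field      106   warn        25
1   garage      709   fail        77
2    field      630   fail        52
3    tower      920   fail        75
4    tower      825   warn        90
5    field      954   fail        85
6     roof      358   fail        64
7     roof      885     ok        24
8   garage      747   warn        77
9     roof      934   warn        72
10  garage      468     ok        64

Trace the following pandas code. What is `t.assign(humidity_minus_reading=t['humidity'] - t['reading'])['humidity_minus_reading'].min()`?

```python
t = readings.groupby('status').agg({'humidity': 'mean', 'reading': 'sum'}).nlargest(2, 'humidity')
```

-3500.4

group by status: mean(humidity), sum(reading):
        humidity  reading
status                   
fail        70.6     3571
ok          44.0     1353
warn        66.0     2612
take 2 rows with largest humidity:
        humidity  reading
status                   
fail        70.6     3571
warn        66.0     2612
add column humidity_minus_reading = t['humidity'] - t['reading']:
        humidity  reading  humidity_minus_reading
status                                           
fail        70.6     3571                 -3500.4
warn        66.0     2612                 -2546.0
Finally, min of column 'humidity_minus_reading' = -3500.4.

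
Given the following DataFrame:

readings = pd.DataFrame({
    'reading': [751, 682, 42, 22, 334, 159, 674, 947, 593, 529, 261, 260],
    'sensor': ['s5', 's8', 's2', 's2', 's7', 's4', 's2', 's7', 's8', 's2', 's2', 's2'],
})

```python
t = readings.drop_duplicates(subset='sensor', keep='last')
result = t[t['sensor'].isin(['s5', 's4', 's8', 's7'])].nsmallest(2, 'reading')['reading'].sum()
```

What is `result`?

drop duplicate sensor (keep=last):
    reading sensor
0       751     s5
5       159     s4
7       947     s7
8       593     s8
11      260     s2
filter rows where sensor in ['s5', 's4', 's8', 's7']:
   reading sensor
0      751     s5
5      159     s4
7      947     s7
8      593     s8
take 2 rows with smallest reading:
   reading sensor
5      159     s4
8      593     s8
Finally, sum of column 'reading' = 752.

752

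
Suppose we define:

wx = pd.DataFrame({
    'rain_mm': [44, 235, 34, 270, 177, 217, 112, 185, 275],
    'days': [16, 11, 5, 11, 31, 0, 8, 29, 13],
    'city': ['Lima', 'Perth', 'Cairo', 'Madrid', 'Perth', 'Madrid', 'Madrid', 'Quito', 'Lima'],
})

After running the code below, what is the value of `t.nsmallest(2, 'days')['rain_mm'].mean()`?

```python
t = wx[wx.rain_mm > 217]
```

filter rows where rain_mm > 217:
   rain_mm  days    city
1      235    11   Perth
3      270    11  Madrid
8      275    13    Lima
take 2 rows with smallest days:
   rain_mm  days    city
1      235    11   Perth
3      270    11  Madrid

252.5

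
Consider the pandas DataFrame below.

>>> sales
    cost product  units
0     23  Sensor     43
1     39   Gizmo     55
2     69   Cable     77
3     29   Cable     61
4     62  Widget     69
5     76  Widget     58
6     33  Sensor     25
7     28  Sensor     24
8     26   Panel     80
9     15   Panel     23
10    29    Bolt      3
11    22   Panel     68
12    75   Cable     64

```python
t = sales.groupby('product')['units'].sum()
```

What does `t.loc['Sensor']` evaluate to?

92

group by product, sum of units:
product
Bolt        3
Cable     202
Gizmo      55
Panel     171
Sensor     92
Widget    127
Name: units, dtype: int64
Taking the value at index 'Sensor' gives 92.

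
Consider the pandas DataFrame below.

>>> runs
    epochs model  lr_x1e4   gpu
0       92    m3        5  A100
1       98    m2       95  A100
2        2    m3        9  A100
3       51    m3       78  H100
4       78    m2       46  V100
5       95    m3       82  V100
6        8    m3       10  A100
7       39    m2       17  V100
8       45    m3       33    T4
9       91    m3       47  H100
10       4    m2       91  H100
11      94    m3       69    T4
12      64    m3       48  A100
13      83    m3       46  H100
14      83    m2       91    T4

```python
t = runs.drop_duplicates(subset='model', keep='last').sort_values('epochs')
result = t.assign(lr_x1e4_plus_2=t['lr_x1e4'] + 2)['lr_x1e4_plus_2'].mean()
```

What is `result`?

70.5

drop duplicate model (keep=last):
    epochs model  lr_x1e4   gpu
13      83    m3       46  H100
14      83    m2       91    T4
sort by epochs:
    epochs model  lr_x1e4   gpu
13      83    m3       46  H100
14      83    m2       91    T4
add column lr_x1e4_plus_2 = t['lr_x1e4'] + 2:
    epochs model  lr_x1e4   gpu  lr_x1e4_plus_2
13      83    m3       46  H100              48
14      83    m2       91    T4              93
Then the mean of column 'lr_x1e4_plus_2': 70.5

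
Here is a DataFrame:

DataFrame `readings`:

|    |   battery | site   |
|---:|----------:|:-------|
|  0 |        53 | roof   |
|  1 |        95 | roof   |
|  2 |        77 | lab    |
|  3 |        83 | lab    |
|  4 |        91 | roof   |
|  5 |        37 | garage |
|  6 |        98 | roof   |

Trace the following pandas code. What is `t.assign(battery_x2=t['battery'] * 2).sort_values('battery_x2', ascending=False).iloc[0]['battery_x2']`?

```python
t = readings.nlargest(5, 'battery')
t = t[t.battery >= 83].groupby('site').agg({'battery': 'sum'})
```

568

take 5 rows with largest battery:
   battery  site
6       98  roof
1       95  roof
4       91  roof
3       83   lab
2       77   lab
filter rows where battery >= 83:
   battery  site
6       98  roof
1       95  roof
4       91  roof
3       83   lab
group by site, sum of battery:
      battery
site         
lab        83
roof      284
add column battery_x2 = t['battery'] * 2:
      battery  battery_x2
site                     
lab        83         166
roof      284         568
sort by battery_x2 descending:
      battery  battery_x2
site                     
roof      284         568
lab        83         166
Finally, value at position 0, column 'battery_x2' = 568.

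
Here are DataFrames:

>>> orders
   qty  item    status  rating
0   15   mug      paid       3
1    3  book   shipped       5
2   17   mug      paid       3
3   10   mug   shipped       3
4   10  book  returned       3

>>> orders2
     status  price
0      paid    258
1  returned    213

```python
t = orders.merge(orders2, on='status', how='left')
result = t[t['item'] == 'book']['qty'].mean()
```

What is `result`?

6.5

merge on 'status' (how='left') → 5 rows:
   qty  item    status  rating  price
0   15   mug      paid       3  258.0
1    3  book   shipped       5    NaN
2   17   mug      paid       3  258.0
3   10   mug   shipped       3    NaN
4   10  book  returned       3  213.0
filter rows where item == 'book':
   qty  item    status  rating  price
1    3  book   shipped       5    NaN
4   10  book  returned       3  213.0
Taking the mean of column 'qty' gives 6.5.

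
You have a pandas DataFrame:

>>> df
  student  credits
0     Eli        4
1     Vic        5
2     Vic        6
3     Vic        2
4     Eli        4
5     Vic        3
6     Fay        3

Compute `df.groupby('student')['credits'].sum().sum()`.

27

group by student, sum of credits:
student
Eli     8
Fay     3
Vic    16
Name: credits, dtype: int64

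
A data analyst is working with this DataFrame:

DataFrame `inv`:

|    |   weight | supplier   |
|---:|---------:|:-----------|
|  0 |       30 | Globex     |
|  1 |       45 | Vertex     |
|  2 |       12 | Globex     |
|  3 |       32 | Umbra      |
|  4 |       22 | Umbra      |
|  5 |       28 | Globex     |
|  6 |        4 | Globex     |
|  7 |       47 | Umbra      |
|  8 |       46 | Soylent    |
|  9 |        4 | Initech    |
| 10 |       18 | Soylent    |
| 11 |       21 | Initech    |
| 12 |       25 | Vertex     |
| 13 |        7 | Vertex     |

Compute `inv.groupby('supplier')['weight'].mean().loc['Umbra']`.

group by supplier, mean of weight:
supplier
Globex     18.500000
Initech    12.500000
Soylent    32.000000
Umbra      33.666667
Vertex     25.666667
Name: weight, dtype: float64
So loc['Umbra'] = 33.6666666667.

33.6666666667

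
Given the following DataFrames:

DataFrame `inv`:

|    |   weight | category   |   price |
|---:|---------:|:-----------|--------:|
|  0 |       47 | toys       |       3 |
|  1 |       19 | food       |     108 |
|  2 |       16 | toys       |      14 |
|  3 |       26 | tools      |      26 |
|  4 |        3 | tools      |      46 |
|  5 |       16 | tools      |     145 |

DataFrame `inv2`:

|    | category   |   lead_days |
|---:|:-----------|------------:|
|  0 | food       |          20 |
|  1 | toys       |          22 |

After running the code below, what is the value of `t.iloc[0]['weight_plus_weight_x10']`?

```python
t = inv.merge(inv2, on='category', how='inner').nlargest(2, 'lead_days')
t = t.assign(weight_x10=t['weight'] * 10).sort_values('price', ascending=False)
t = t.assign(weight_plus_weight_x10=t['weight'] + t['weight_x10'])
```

176

merge on 'category' (how='inner') → 3 rows:
   weight category  price  lead_days
0      47     toys      3         22
1      19     food    108         20
2      16     toys     14         22
take 2 rows with largest lead_days:
   weight category  price  lead_days
0      47     toys      3         22
2      16     toys     14         22
add column weight_x10 = t['weight'] * 10:
   weight category  price  lead_days  weight_x10
0      47     toys      3         22         470
2      16     toys     14         22         160
sort by price descending:
   weight category  price  lead_days  weight_x10
2      16     toys     14         22         160
0      47     toys      3         22         470
add column weight_plus_weight_x10 = t['weight'] + t['weight_x10']:
   weight category  price  lead_days  weight_x10  weight_plus_weight_x10
2      16     toys     14         22         160                     176
0      47     toys      3         22         470                     517
The value at position 0, column 'weight_plus_weight_x10' is 176.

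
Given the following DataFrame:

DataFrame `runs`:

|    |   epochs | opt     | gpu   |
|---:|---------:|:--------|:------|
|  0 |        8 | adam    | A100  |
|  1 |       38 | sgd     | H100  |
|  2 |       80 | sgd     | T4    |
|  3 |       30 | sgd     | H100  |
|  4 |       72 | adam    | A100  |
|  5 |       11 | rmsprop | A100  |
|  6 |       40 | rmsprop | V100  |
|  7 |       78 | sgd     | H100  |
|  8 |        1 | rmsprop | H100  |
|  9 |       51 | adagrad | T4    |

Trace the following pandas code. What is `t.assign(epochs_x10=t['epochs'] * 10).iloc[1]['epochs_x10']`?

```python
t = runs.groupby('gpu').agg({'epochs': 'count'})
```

40

group by gpu, count of epochs:
      epochs
gpu         
A100       3
H100       4
T4         2
V100       1
add column epochs_x10 = t['epochs'] * 10:
      epochs  epochs_x10
gpu                     
A100       3          30
H100       4          40
T4         2          20
V100       1          10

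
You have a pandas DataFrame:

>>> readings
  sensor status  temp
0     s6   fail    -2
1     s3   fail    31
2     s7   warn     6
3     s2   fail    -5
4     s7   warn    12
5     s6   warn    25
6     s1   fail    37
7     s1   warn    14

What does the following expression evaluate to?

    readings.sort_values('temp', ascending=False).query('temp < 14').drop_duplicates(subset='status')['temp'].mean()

sort by temp descending:
  sensor status  temp
6     s1   fail    37
1     s3   fail    31
5     s6   warn    25
7     s1   warn    14
4     s7   warn    12
2     s7   warn     6
0     s6   fail    -2
3     s2   fail    -5
filter rows where temp < 14:
  sensor status  temp
4     s7   warn    12
2     s7   warn     6
0     s6   fail    -2
3     s2   fail    -5
drop duplicate status (keep=first):
  sensor status  temp
4     s7   warn    12
0     s6   fail    -2
mean of column 'temp' → 5.0

5.0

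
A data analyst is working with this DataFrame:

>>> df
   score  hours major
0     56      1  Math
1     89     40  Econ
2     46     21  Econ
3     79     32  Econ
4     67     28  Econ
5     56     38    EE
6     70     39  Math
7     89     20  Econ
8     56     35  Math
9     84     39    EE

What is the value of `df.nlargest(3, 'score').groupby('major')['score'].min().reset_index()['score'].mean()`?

take 3 rows with largest score:
   score  hours major
1     89     40  Econ
7     89     20  Econ
9     84     39    EE
group by major, min of score:
major
EE      84
Econ    89
Name: score, dtype: int64
reset_index():
  major  score
0    EE     84
1  Econ     89
So mean() = 86.5.

86.5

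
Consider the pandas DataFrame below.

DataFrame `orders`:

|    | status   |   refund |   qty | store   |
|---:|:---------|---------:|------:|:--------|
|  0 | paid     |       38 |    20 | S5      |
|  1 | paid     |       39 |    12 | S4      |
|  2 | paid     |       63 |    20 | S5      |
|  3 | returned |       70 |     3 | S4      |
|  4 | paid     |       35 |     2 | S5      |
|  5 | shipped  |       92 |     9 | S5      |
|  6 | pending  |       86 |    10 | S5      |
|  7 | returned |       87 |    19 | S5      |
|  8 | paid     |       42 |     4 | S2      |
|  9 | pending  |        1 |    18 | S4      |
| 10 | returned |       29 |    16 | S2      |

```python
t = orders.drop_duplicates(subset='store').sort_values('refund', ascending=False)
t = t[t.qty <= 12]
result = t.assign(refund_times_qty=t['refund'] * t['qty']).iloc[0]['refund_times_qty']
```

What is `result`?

drop duplicate store (keep=first):
  status  refund  qty store
0   paid      38   20    S5
1   paid      39   12    S4
8   paid      42    4    S2
sort by refund descending:
  status  refund  qty store
8   paid      42    4    S2
1   paid      39   12    S4
0   paid      38   20    S5
filter rows where qty <= 12:
  status  refund  qty store
8   paid      42    4    S2
1   paid      39   12    S4
add column refund_times_qty = t['refund'] * t['qty']:
  status  refund  qty store  refund_times_qty
8   paid      42    4    S2               168
1   paid      39   12    S4               468
The value at position 0, column 'refund_times_qty' is 168.

168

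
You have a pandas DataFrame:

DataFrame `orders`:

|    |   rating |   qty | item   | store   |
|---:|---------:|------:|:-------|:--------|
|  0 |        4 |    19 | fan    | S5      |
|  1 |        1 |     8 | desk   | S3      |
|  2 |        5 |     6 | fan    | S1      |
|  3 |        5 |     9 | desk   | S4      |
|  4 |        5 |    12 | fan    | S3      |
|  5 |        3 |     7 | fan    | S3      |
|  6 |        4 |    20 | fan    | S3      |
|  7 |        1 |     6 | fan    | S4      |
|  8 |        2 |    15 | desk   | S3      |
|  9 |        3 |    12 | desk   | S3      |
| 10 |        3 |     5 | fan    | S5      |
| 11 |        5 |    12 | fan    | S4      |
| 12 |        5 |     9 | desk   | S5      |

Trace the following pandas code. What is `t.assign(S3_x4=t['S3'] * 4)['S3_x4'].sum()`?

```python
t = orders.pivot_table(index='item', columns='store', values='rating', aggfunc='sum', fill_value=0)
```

72

pivot: rows=item, cols=store, sum(rating):
store  S1  S3  S4  S5
item                 
desk    0   6   5   5
fan     5  12   6   7
add column S3_x4 = t['S3'] * 4:
store  S1  S3  S4  S5  S3_x4
item                        
desk    0   6   5   5     24
fan     5  12   6   7     48
Finally, sum of column 'S3_x4' = 72.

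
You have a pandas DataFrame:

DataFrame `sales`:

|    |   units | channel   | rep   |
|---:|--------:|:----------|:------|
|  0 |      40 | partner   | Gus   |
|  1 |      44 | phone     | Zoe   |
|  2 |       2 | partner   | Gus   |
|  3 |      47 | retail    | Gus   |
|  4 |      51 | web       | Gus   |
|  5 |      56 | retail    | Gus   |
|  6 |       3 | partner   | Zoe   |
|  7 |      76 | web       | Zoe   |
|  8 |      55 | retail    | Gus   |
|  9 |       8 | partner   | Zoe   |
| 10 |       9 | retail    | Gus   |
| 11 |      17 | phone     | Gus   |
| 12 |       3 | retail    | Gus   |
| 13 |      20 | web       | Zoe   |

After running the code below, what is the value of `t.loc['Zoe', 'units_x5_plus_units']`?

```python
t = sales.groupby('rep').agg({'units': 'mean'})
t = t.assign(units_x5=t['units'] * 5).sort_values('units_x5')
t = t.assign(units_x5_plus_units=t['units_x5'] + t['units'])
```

group by rep, mean of units:
         units
rep           
Gus  31.111111
Zoe  30.200000
add column units_x5 = t['units'] * 5:
         units    units_x5
rep                       
Gus  31.111111  155.555556
Zoe  30.200000  151.000000
sort by units_x5:
         units    units_x5
rep                       
Zoe  30.200000  151.000000
Gus  31.111111  155.555556
add column units_x5_plus_units = t['units_x5'] + t['units']:
         units    units_x5  units_x5_plus_units
rep                                            
Zoe  30.200000  151.000000           181.200000
Gus  31.111111  155.555556           186.666667
Then the value at row 'Zoe', column 'units_x5_plus_units': 181.2

181.2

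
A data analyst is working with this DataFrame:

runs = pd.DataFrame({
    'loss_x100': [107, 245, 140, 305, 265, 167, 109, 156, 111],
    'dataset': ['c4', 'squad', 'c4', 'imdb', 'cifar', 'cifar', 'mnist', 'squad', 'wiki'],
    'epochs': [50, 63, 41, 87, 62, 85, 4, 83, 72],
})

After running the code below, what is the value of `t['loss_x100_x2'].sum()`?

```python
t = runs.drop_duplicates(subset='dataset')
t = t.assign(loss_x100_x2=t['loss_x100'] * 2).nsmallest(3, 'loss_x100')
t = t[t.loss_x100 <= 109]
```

drop duplicate dataset (keep=first):
   loss_x100 dataset  epochs
0        107      c4      50
1        245   squad      63
3        305    imdb      87
4        265   cifar      62
6        109   mnist       4
8        111    wiki      72
add column loss_x100_x2 = t['loss_x100'] * 2:
   loss_x100 dataset  epochs  loss_x100_x2
0        107      c4      50           214
1        245   squad      63           490
3        305    imdb      87           610
4        265   cifar      62           530
6        109   mnist       4           218
8        111    wiki      72           222
take 3 rows with smallest loss_x100:
   loss_x100 dataset  epochs  loss_x100_x2
0        107      c4      50           214
6        109   mnist       4           218
8        111    wiki      72           222
filter rows where loss_x100 <= 109:
   loss_x100 dataset  epochs  loss_x100_x2
0        107      c4      50           214
6        109   mnist       4           218

432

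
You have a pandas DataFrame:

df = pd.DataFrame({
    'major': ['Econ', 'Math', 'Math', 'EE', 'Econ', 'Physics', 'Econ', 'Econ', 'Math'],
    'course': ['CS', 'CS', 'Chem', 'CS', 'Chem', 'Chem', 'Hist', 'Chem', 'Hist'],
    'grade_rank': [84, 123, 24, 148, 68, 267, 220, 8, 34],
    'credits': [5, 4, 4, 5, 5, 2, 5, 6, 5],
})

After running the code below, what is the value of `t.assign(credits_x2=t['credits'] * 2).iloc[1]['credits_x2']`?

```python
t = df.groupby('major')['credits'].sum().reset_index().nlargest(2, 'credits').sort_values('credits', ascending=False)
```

26

group by major, sum of credits:
major
EE          5
Econ       21
Math       13
Physics     2
Name: credits, dtype: int64
reset_index():
     major  credits
0       EE        5
1     Econ       21
2     Math       13
3  Physics        2
take 2 rows with largest credits:
  major  credits
1  Econ       21
2  Math       13
sort by credits descending:
  major  credits
1  Econ       21
2  Math       13
add column credits_x2 = t['credits'] * 2:
  major  credits  credits_x2
1  Econ       21          42
2  Math       13          26
Then the value at position 1, column 'credits_x2': 26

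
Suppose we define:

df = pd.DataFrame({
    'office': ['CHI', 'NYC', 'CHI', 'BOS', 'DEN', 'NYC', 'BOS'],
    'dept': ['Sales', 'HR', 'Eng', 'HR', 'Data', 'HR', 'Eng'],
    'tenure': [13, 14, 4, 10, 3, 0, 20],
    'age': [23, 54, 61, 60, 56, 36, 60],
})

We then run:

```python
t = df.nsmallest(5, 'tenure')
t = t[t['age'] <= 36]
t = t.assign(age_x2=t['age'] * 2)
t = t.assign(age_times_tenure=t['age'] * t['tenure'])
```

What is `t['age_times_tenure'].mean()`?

take 5 rows with smallest tenure:
  office   dept  tenure  age
5    NYC     HR       0   36
4    DEN   Data       3   56
2    CHI    Eng       4   61
3    BOS     HR      10   60
0    CHI  Sales      13   23
filter rows where age <= 36:
  office   dept  tenure  age
5    NYC     HR       0   36
0    CHI  Sales      13   23
add column age_x2 = t['age'] * 2:
  office   dept  tenure  age  age_x2
5    NYC     HR       0   36      72
0    CHI  Sales      13   23      46
add column age_times_tenure = t['age'] * t['tenure']:
  office   dept  tenure  age  age_x2  age_times_tenure
5    NYC     HR       0   36      72                 0
0    CHI  Sales      13   23      46               299

149.5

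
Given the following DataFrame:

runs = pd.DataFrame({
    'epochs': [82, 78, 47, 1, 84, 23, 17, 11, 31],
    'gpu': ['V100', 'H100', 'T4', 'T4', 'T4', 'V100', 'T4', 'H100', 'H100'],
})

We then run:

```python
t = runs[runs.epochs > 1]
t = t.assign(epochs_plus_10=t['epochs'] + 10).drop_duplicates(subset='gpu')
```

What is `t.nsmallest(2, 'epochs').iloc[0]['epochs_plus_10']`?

57

filter rows where epochs > 1:
   epochs   gpu
0      82  V100
1      78  H100
2      47    T4
4      84    T4
5      23  V100
6      17    T4
7      11  H100
8      31  H100
add column epochs_plus_10 = t['epochs'] + 10:
   epochs   gpu  epochs_plus_10
0      82  V100              92
1      78  H100              88
2      47    T4              57
4      84    T4              94
5      23  V100              33
6      17    T4              27
7      11  H100              21
8      31  H100              41
drop duplicate gpu (keep=first):
   epochs   gpu  epochs_plus_10
0      82  V100              92
1      78  H100              88
2      47    T4              57
take 2 rows with smallest epochs:
   epochs   gpu  epochs_plus_10
2      47    T4              57
1      78  H100              88
Then the value at position 0, column 'epochs_plus_10': 57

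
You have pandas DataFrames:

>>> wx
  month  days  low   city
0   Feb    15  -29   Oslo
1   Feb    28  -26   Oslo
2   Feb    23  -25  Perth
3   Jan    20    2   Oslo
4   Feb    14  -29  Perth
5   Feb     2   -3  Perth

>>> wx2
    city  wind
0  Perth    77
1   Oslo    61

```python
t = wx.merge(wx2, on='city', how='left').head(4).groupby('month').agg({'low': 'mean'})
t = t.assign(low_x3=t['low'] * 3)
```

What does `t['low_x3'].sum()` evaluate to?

merge on 'city' (how='left') → 6 rows:
  month  days  low   city  wind
0   Feb    15  -29   Oslo    61
1   Feb    28  -26   Oslo    61
2   Feb    23  -25  Perth    77
3   Jan    20    2   Oslo    61
4   Feb    14  -29  Perth    77
5   Feb     2   -3  Perth    77
take first 4 rows:
  month  days  low   city  wind
0   Feb    15  -29   Oslo    61
1   Feb    28  -26   Oslo    61
2   Feb    23  -25  Perth    77
3   Jan    20    2   Oslo    61
group by month, mean of low:
             low
month           
Feb   -26.666667
Jan     2.000000
add column low_x3 = t['low'] * 3:
             low  low_x3
month                   
Feb   -26.666667   -80.0
Jan     2.000000     6.0
Hence -74.0.

-74.0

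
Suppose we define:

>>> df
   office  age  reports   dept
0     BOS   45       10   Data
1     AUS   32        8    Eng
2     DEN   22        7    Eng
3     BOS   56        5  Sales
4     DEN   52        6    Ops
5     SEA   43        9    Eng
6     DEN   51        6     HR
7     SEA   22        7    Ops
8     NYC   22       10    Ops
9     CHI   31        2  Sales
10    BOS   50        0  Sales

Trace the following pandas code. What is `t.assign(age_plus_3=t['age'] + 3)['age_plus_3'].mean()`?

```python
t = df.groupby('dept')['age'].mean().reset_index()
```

44.2

group by dept, mean of age:
dept
Data     45.000000
Eng      32.333333
HR       51.000000
Ops      32.000000
Sales    45.666667
Name: age, dtype: float64
reset_index():
    dept        age
0   Data  45.000000
1    Eng  32.333333
2     HR  51.000000
3    Ops  32.000000
4  Sales  45.666667
add column age_plus_3 = t['age'] + 3:
    dept        age  age_plus_3
0   Data  45.000000   48.000000
1    Eng  32.333333   35.333333
2     HR  51.000000   54.000000
3    Ops  32.000000   35.000000
4  Sales  45.666667   48.666667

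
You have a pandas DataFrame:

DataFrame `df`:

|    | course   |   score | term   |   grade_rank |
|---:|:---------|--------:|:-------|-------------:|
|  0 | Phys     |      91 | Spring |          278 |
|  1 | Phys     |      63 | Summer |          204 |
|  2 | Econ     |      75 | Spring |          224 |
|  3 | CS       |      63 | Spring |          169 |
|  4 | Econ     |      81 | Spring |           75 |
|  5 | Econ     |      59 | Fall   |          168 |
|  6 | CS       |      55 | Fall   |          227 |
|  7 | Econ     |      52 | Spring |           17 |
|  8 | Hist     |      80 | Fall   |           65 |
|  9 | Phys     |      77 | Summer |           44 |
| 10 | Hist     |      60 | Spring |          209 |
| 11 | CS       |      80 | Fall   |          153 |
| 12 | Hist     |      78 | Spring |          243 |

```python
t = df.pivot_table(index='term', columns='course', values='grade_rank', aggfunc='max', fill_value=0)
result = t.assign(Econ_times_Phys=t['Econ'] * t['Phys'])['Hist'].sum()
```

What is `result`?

308

pivot: rows=term, cols=course, max(grade_rank):
course   CS  Econ  Hist  Phys
term                         
Fall    227   168    65     0
Spring  169   224   243   278
Summer    0     0     0   204
add column Econ_times_Phys = t['Econ'] * t['Phys']:
course   CS  Econ  Hist  Phys  Econ_times_Phys
term                                          
Fall    227   168    65     0                0
Spring  169   224   243   278            62272
Summer    0     0     0   204                0
Hence 308.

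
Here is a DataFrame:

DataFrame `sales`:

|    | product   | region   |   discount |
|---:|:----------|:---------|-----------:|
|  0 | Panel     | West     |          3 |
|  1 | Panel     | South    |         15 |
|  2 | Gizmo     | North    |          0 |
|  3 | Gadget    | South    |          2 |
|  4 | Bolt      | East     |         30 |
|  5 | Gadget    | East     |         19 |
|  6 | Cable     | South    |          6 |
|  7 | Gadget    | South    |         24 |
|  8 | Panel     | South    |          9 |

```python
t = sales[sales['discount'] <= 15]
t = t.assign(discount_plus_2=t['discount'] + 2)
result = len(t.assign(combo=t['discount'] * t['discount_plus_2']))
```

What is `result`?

filter rows where discount <= 15:
  product region  discount
0   Panel   West         3
1   Panel  South        15
2   Gizmo  North         0
3  Gadget  South         2
6   Cable  South         6
8   Panel  South         9
add column discount_plus_2 = t['discount'] + 2:
  product region  discount  discount_plus_2
0   Panel   West         3                5
1   Panel  South        15               17
2   Gizmo  North         0                2
3  Gadget  South         2                4
6   Cable  South         6                8
8   Panel  South         9               11
add column combo = t['discount'] * t['discount_plus_2']:
  product region  discount  discount_plus_2  combo
0   Panel   West         3                5     15
1   Panel  South        15               17    255
2   Gizmo  North         0                2      0
3  Gadget  South         2                4      8
6   Cable  South         6                8     48
8   Panel  South         9               11     99
So assign(combo=t['discount'] * t['discount_plus_2'])) = 6.

6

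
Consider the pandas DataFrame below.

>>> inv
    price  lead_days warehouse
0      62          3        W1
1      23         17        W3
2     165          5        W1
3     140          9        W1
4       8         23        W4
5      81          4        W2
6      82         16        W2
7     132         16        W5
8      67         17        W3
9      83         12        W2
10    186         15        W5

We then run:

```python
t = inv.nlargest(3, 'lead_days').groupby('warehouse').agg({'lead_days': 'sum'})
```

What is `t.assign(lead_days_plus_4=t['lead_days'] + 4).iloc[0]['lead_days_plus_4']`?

38

take 3 rows with largest lead_days:
   price  lead_days warehouse
4      8         23        W4
1     23         17        W3
8     67         17        W3
group by warehouse, sum of lead_days:
           lead_days
warehouse           
W3                34
W4                23
add column lead_days_plus_4 = t['lead_days'] + 4:
           lead_days  lead_days_plus_4
warehouse                             
W3                34                38
W4                23                27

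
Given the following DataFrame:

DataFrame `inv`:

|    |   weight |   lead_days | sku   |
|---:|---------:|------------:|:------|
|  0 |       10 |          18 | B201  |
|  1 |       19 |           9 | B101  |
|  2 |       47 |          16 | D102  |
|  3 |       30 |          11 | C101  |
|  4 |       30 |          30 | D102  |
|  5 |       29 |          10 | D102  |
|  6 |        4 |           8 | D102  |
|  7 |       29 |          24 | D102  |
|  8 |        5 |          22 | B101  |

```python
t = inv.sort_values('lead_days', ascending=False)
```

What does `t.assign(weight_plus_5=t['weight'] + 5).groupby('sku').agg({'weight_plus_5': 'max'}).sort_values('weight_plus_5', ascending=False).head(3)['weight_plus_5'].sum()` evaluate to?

sort by lead_days descending:
   weight  lead_days   sku
4      30         30  D102
7      29         24  D102
8       5         22  B101
0      10         18  B201
2      47         16  D102
3      30         11  C101
5      29         10  D102
1      19          9  B101
6       4          8  D102
add column weight_plus_5 = t['weight'] + 5:
   weight  lead_days   sku  weight_plus_5
4      30         30  D102             35
7      29         24  D102             34
8       5         22  B101             10
0      10         18  B201             15
2      47         16  D102             52
3      30         11  C101             35
5      29         10  D102             34
1      19          9  B101             24
6       4          8  D102              9
group by sku, max of weight_plus_5:
      weight_plus_5
sku                
B101             24
B201             15
C101             35
D102             52
sort by weight_plus_5 descending:
      weight_plus_5
sku                
D102             52
C101             35
B101             24
B201             15
take first 3 rows:
      weight_plus_5
sku                
D102             52
C101             35
B101             24
So sum() = 111.

111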